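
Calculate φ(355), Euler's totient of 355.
280

355 = 5 × 71
φ(n) = n × ∏(1 - 1/p) for each prime p dividing n
φ(355) = 355 × (1 - 1/5) × (1 - 1/71) = 280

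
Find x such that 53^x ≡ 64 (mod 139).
6

Baby-step giant-step with step n = ⌈√139⌉ = 12.
Baby steps 53^j mod 139 (j:value) for j=0..11: 0:1, 1:53, 2:29, 3:8, 4:7, 5:93, 6:64, 7:56, 8:49, 9:95, 10:31, 11:114.
h = 64 is already in the table at j=6, so x = 6.
Check: 53^6 ≡ 64 (mod 139).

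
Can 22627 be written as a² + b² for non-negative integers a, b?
Not possible

Factorization: 22627 = 11^3 × 17
By Fermat: n is sum of two squares iff every prime p ≡ 3 (mod 4) appears to even power.
Prime(s) ≡ 3 (mod 4) with odd exponent: [(11, 3)]
Therefore 22627 cannot be expressed as a² + b².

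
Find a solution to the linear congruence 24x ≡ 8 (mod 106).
x ≡ 18 (mod 53)

gcd(24, 106) = 2, which divides 8, so solutions exist.
Divide through by 2: 12x ≡ 4 (mod 53).
Find 12^(-1) mod 53 by the extended Euclidean algorithm:
53 = 4 × 12 + 5  ⟹  5 = (1)·53 + (-4)·12
12 = 2 × 5 + 2  ⟹  2 = (-2)·53 + (9)·12
5 = 2 × 2 + 1  ⟹  1 = (5)·53 + (-22)·12
So (-22)·12 ≡ 1 (mod 53), i.e. 12^(-1) ≡ -22 ≡ 31 (mod 53).
x ≡ 31 × 4 = 124 ≡ 18 (mod 53).
Check: 24 × 18 = 432 ≡ 8 (mod 106).
x ≡ 18 (mod 53), giving 2 solutions mod 106.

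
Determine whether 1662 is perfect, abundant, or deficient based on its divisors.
abundant

Proper divisors of 1662: sum = 1 + 2 + 3 + 6 + 277 + 554 + 831 = 1674
Since 1674 > 1662, 1662 is abundant.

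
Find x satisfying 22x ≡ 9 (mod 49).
x ≡ 16 (mod 49)

gcd(22, 49) = 1, which divides 9, so solutions exist.
Find 22^(-1) mod 49 by the extended Euclidean algorithm:
49 = 2 × 22 + 5  ⟹  5 = (1)·49 + (-2)·22
22 = 4 × 5 + 2  ⟹  2 = (-4)·49 + (9)·22
5 = 2 × 2 + 1  ⟹  1 = (9)·49 + (-20)·22
So (-20)·22 ≡ 1 (mod 49), i.e. 22^(-1) ≡ -20 ≡ 29 (mod 49).
x ≡ 29 × 9 = 261 ≡ 16 (mod 49).
Check: 22 × 16 = 352 ≡ 9 (mod 49).
Unique solution: x ≡ 16 (mod 49)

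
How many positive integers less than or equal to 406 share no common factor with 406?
168

406 = 2 × 7 × 29
φ(n) = n × ∏(1 - 1/p) for each prime p dividing n
φ(406) = 406 × (1 - 1/2) × (1 - 1/7) × (1 - 1/29) = 168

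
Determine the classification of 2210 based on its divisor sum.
abundant

Proper divisors of 2210: sum = 1 + 2 + 5 + 10 + 13 + 17 + 26 + 34 + 65 + 85 + 130 + 170 + 221 + 442 + 1105 = 2326
Since 2326 > 2210, 2210 is abundant.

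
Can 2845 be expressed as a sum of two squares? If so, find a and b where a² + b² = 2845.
6² + 53² (a=6, b=53)

Factorization: 2845 = 5 × 569
By Fermat: n is sum of two squares iff every prime p ≡ 3 (mod 4) appears to even power.
All primes ≡ 3 (mod 4) appear to even power.
Search a = 0, 1, 2, … for 2845 - a² a perfect square: first hit at a = 6: 2845 - 36 = 2809 = 53².
2845 = 6² + 53² = 36 + 2809 ✓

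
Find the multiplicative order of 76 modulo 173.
172

173 is prime, so ord(76) divides φ(173) = 172.
Divisors of 172: 1, 2, 4, 43, 86, 172.
Repeated squaring: 76^1 ≡ 76, 76^2 ≡ 67, 76^4 ≡ 164, 76^8 ≡ 81, 76^16 ≡ 160, 76^32 ≡ 169, 76^64 ≡ 16, 76^128 ≡ 83 (mod 173).
Test 76^d mod 173 for each divisor d in increasing order:
76^1 ≡ 76
76^2 ≡ 67
76^4 ≡ 164
76^43 = 76^32·76^8·76^2·76^1 ≡ 93
76^86 = 76^64·76^16·76^4·76^2 ≡ 172
76^172 = 76^128·76^32·76^8·76^4 ≡ 1  ← first divisor giving 1
The order is 172.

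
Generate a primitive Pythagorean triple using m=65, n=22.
(3741, 2860, 4709)

Euclid's formula: a = m² - n², b = 2mn, c = m² + n²
m = 65, n = 22
a = 65² - 22² = 4225 - 484 = 3741
b = 2 × 65 × 22 = 2860
c = 65² + 22² = 4225 + 484 = 4709
Verification: 3741² + 2860² = 13995081 + 8179600 = 22174681 = 4709² ✓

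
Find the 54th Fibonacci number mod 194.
84

Matrix identity: Q^n = [[F_(n+1), F_n], [F_n, F_(n-1)]] with Q = [[1,1],[1,0]].
n = 54 = 110110₂. Square-and-multiply, entries mod 194:
Q^1 = [[1,1],[1,0]]
Q^3 = (Q^1)²·Q = [[3,2],[2,1]]
Q^6 = (Q^3)² = [[13,8],[8,5]]
Q^13 = (Q^6)²·Q = [[183,39],[39,144]]
Q^27 = (Q^13)²·Q = [[39,90],[90,143]]
Q^54 = (Q^27)² = [[115,84],[84,31]]
F_54 mod 194 = Q^54[0][1] = 84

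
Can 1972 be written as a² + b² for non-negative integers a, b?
6² + 44² (a=6, b=44)

Factorization: 1972 = 2^2 × 17 × 29
By Fermat: n is sum of two squares iff every prime p ≡ 3 (mod 4) appears to even power.
All primes ≡ 3 (mod 4) appear to even power.
Search a = 0, 1, 2, … for 1972 - a² a perfect square: first hit at a = 6: 1972 - 36 = 1936 = 44².
1972 = 6² + 44² = 36 + 1936 ✓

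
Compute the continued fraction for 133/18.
[7; 2, 1, 1, 3]

Euclidean algorithm steps:
133 = 7 × 18 + 7
18 = 2 × 7 + 4
7 = 1 × 4 + 3
4 = 1 × 3 + 1
3 = 3 × 1 + 0
Continued fraction: [7; 2, 1, 1, 3]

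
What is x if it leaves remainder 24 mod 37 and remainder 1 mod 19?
172

Using Chinese Remainder Theorem:
M = 37 × 19 = 703
M1 = 19, M2 = 37
y1 = 19^(-1) mod 37 = 2
y2 = 37^(-1) mod 19 = 18
x = (24×19×2 + 1×37×18) mod 703 = 172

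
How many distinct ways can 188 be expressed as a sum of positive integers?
1398341745571

p(n) counts ways to write n as a sum of positive integers (order ignored).
Euler's pentagonal recurrence: p(k) = p(k-1) + p(k-2) - p(k-5) - p(k-7) + p(k-12) + p(k-15) - ... (offsets j(3j∓1)/2, signs ++--, p(0)=1, p(<0)=0).
DP table for k = 0..187: p(0)=1, p(1)=1, p(2)=2, p(3)=3, p(4)=5, p(5)=7, p(6)=11, p(7)=15, p(8)=22, p(9)=30, p(10)=42, p(11)=56, p(12)=77, p(13)=101, p(14)=135, p(15)=176, p(16)=231, p(17)=297, p(18)=385, p(19)=490, p(20)=627, p(21)=792, p(22)=1002, p(23)=1255, p(24)=1575, p(25)=1958, p(26)=2436, p(27)=3010, p(28)=3718, p(29)=4565, p(30)=5604, p(31)=6842, p(32)=8349, p(33)=10143, p(34)=12310, p(35)=14883, p(36)=17977, p(37)=21637, p(38)=26015, p(39)=31185, p(40)=37338, p(41)=44583, p(42)=53174, p(43)=63261, p(44)=75175, p(45)=89134, p(46)=105558, p(47)=124754, p(48)=147273, p(49)=173525, p(50)=204226, p(51)=239943, p(52)=281589, p(53)=329931, p(54)=386155, p(55)=451276, p(56)=526823, p(57)=614154, p(58)=715220, p(59)=831820, p(60)=966467, p(61)=1121505, p(62)=1300156, p(63)=1505499, p(64)=1741630, p(65)=2012558, p(66)=2323520, p(67)=2679689, p(68)=3087735, p(69)=3554345, p(70)=4087968, p(71)=4697205, p(72)=5392783, p(73)=6185689, p(74)=7089500, p(75)=8118264, p(76)=9289091, p(77)=10619863, p(78)=12132164, p(79)=13848650, p(80)=15796476, p(81)=18004327, p(82)=20506255, p(83)=23338469, p(84)=26543660, p(85)=30167357, p(86)=34262962, p(87)=38887673, p(88)=44108109, p(89)=49995925, p(90)=56634173, p(91)=64112359, p(92)=72533807, p(93)=82010177, p(94)=92669720, p(95)=104651419, p(96)=118114304, p(97)=133230930, p(98)=150198136, p(99)=169229875, p(100)=190569292, p(101)=214481126, p(102)=241265379, p(103)=271248950, p(104)=304801365, p(105)=342325709, p(106)=384276336, p(107)=431149389, p(108)=483502844, p(109)=541946240, p(110)=607163746, p(111)=679903203, p(112)=761002156, p(113)=851376628, p(114)=952050665, p(115)=1064144451, p(116)=1188908248, p(117)=1327710076, p(118)=1482074143, p(119)=1653668665, p(120)=1844349560, p(121)=2056148051, p(122)=2291320912, p(123)=2552338241, p(124)=2841940500, p(125)=3163127352, p(126)=3519222692, p(127)=3913864295, p(128)=4351078600, p(129)=4835271870, p(130)=5371315400, p(131)=5964539504, p(132)=6620830889, p(133)=7346629512, p(134)=8149040695, p(135)=9035836076, p(136)=10015581680, p(137)=11097645016, p(138)=12292341831, p(139)=13610949895, p(140)=15065878135, p(141)=16670689208, p(142)=18440293320, p(143)=20390982757, p(144)=22540654445, p(145)=24908858009, p(146)=27517052599, p(147)=30388671978, p(148)=33549419497, p(149)=37027355200, p(150)=40853235313, p(151)=45060624582, p(152)=49686288421, p(153)=54770336324, p(154)=60356673280, p(155)=66493182097, p(156)=73232243759, p(157)=80630964769, p(158)=88751778802, p(159)=97662728555, p(160)=107438159466, p(161)=118159068427, p(162)=129913904637, p(163)=142798995930, p(164)=156919475295, p(165)=172389800255, p(166)=189334822579, p(167)=207890420102, p(168)=228204732751, p(169)=250438925115, p(170)=274768617130, p(171)=301384802048, p(172)=330495499613, p(173)=362326859895, p(174)=397125074750, p(175)=435157697830, p(176)=476715857290, p(177)=522115831195, p(178)=571701605655, p(179)=625846753120, p(180)=684957390936, p(181)=749474411781, p(182)=819876908323, p(183)=896684817527, p(184)=980462880430, p(185)=1071823774337, p(186)=1171432692373, p(187)=1280011042268.
Final step: p(188) = p(187) + p(186) - p(183) - p(181) + p(176) + p(173) - p(166) - p(162) + p(153) + p(148) - p(137) - p(131) + p(118) + p(111) - p(96) - p(88) + p(71) + p(62) - p(43) - p(33) + p(12) + p(1)
= 1280011042268 + 1171432692373 - 896684817527 - 749474411781 + 476715857290 + 362326859895 - 189334822579 - 129913904637 + 54770336324 + 33549419497 - 11097645016 - 5964539504 + 1482074143 + 679903203 - 118114304 - 44108109 + 4697205 + 1300156 - 63261 - 10143 + 77 + 1
= 1398341745571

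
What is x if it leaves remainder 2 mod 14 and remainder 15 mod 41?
548

Using Chinese Remainder Theorem:
M = 14 × 41 = 574
M1 = 41, M2 = 14
y1 = 41^(-1) mod 14 = 13
y2 = 14^(-1) mod 41 = 3
x = (2×41×13 + 15×14×3) mod 574 = 548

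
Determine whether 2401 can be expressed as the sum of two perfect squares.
0² + 49² (a=0, b=49)

Factorization: 2401 = 7^4
By Fermat: n is sum of two squares iff every prime p ≡ 3 (mod 4) appears to even power.
All primes ≡ 3 (mod 4) appear to even power.
Search a = 0, 1, 2, … for 2401 - a² a perfect square: first hit at a = 0: 2401 - 0 = 2401 = 49².
2401 = 0² + 49² = 0 + 2401 ✓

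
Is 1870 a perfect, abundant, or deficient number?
abundant

Proper divisors of 1870: sum = 1 + 2 + 5 + 10 + 11 + 17 + 22 + 34 + 55 + 85 + 110 + 170 + 187 + 374 + 935 = 2018
Since 2018 > 1870, 1870 is abundant.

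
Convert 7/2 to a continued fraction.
[3; 2]

Euclidean algorithm steps:
7 = 3 × 2 + 1
2 = 2 × 1 + 0
Continued fraction: [3; 2]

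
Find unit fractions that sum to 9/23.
1/3 + 1/18 + 1/414

Greedy algorithm:
9/23: ceiling(23/9) = 3, use 1/3
4/69: ceiling(69/4) = 18, use 1/18
1/414: ceiling(414/1) = 414, use 1/414
Result: 9/23 = 1/3 + 1/18 + 1/414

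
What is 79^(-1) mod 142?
9

gcd(79, 142) = 1, so the inverse exists.
Extended Euclidean algorithm on (142, 79):
142 = 1 × 79 + 63  ⟹  63 = (1)·142 + (-1)·79
79 = 1 × 63 + 16  ⟹  16 = (-1)·142 + (2)·79
63 = 3 × 16 + 15  ⟹  15 = (4)·142 + (-7)·79
16 = 1 × 15 + 1  ⟹  1 = (-5)·142 + (9)·79
So (9)·79 ≡ 1 (mod 142), i.e. 79^(-1) ≡ 9 (mod 142).
Check: 79 × 9 = 711 ≡ 1 (mod 142)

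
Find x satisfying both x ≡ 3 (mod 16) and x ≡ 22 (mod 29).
51

Using Chinese Remainder Theorem:
M = 16 × 29 = 464
M1 = 29, M2 = 16
y1 = 29^(-1) mod 16 = 5
y2 = 16^(-1) mod 29 = 20
x = (3×29×5 + 22×16×20) mod 464 = 51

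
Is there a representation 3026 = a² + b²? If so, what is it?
1² + 55² (a=1, b=55)

Factorization: 3026 = 2 × 17 × 89
By Fermat: n is sum of two squares iff every prime p ≡ 3 (mod 4) appears to even power.
All primes ≡ 3 (mod 4) appear to even power.
Search a = 0, 1, 2, … for 3026 - a² a perfect square: first hit at a = 1: 3026 - 1 = 3025 = 55².
3026 = 1² + 55² = 1 + 3025 ✓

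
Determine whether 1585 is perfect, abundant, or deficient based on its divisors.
deficient

Proper divisors of 1585: sum = 1 + 5 + 317 = 323
Since 323 < 1585, 1585 is deficient.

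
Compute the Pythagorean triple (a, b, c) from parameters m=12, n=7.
(95, 168, 193)

Euclid's formula: a = m² - n², b = 2mn, c = m² + n²
m = 12, n = 7
a = 12² - 7² = 144 - 49 = 95
b = 2 × 12 × 7 = 168
c = 12² + 7² = 144 + 49 = 193
Verification: 95² + 168² = 9025 + 28224 = 37249 = 193² ✓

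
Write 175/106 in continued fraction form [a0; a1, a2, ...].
[1; 1, 1, 1, 6, 2, 2]

Euclidean algorithm steps:
175 = 1 × 106 + 69
106 = 1 × 69 + 37
69 = 1 × 37 + 32
37 = 1 × 32 + 5
32 = 6 × 5 + 2
5 = 2 × 2 + 1
2 = 2 × 1 + 0
Continued fraction: [1; 1, 1, 1, 6, 2, 2]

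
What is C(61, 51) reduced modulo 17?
1

Using Lucas' theorem:
Write n=61 and k=51 in base 17:
n in base 17: [3, 10]
k in base 17: [3, 0]
C(61,51) mod 17 = ∏ C(n_i, k_i) mod 17
Digit binomials (mod 17): C(3,3) = 1; C(10,0) = 1
Product: 1 × 1 = 1 ≡ 1 (mod 17)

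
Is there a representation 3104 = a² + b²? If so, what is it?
20² + 52² (a=20, b=52)

Factorization: 3104 = 2^5 × 97
By Fermat: n is sum of two squares iff every prime p ≡ 3 (mod 4) appears to even power.
All primes ≡ 3 (mod 4) appear to even power.
Search a = 0, 1, 2, … for 3104 - a² a perfect square: first hit at a = 20: 3104 - 400 = 2704 = 52².
3104 = 20² + 52² = 400 + 2704 ✓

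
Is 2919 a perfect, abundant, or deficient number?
deficient

Proper divisors of 2919: sum = 1 + 3 + 7 + 21 + 139 + 417 + 973 = 1561
Since 1561 < 2919, 2919 is deficient.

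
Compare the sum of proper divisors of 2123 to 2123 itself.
deficient

Proper divisors of 2123: sum = 1 + 11 + 193 = 205
Since 205 < 2123, 2123 is deficient.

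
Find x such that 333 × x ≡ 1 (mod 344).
125

gcd(333, 344) = 1, so the inverse exists.
Extended Euclidean algorithm on (344, 333):
344 = 1 × 333 + 11  ⟹  11 = (1)·344 + (-1)·333
333 = 30 × 11 + 3  ⟹  3 = (-30)·344 + (31)·333
11 = 3 × 3 + 2  ⟹  2 = (91)·344 + (-94)·333
3 = 1 × 2 + 1  ⟹  1 = (-121)·344 + (125)·333
So (125)·333 ≡ 1 (mod 344), i.e. 333^(-1) ≡ 125 (mod 344).
Check: 333 × 125 = 41625 ≡ 1 (mod 344)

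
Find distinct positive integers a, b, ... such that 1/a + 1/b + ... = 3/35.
1/12 + 1/420

Greedy algorithm:
3/35: ceiling(35/3) = 12, use 1/12
1/420: ceiling(420/1) = 420, use 1/420
Result: 3/35 = 1/12 + 1/420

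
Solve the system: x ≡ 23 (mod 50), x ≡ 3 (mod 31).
623

Using Chinese Remainder Theorem:
M = 50 × 31 = 1550
M1 = 31, M2 = 50
y1 = 31^(-1) mod 50 = 21
y2 = 50^(-1) mod 31 = 18
x = (23×31×21 + 3×50×18) mod 1550 = 623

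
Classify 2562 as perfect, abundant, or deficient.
abundant

Proper divisors of 2562: sum = 1 + 2 + 3 + 6 + 7 + 14 + 21 + 42 + 61 + 122 + 183 + 366 + 427 + 854 + 1281 = 3390
Since 3390 > 2562, 2562 is abundant.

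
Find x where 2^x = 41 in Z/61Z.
54

Baby-step giant-step with step n = ⌈√61⌉ = 8.
Baby steps 2^j mod 61 (j:value) for j=0..7: 0:1, 1:2, 2:4, 3:8, 4:16, 5:32, 6:3, 7:6.
Giant-step multiplier: 2^(-8) ≡ 2^(60-8) = 2^52 ≡ 56 (mod 61).
Giant steps γ_i = 41·56^i mod 61: γ_0=41, γ_1=39, γ_2=49, γ_3=60, γ_4=5, γ_5=36, γ_6=3 (in table at j=6).
x = i·n + j = 6·8 + 6 = 54.
Check: 2^54 ≡ 41 (mod 61).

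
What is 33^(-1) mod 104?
41

gcd(33, 104) = 1, so the inverse exists.
Extended Euclidean algorithm on (104, 33):
104 = 3 × 33 + 5  ⟹  5 = (1)·104 + (-3)·33
33 = 6 × 5 + 3  ⟹  3 = (-6)·104 + (19)·33
5 = 1 × 3 + 2  ⟹  2 = (7)·104 + (-22)·33
3 = 1 × 2 + 1  ⟹  1 = (-13)·104 + (41)·33
So (41)·33 ≡ 1 (mod 104), i.e. 33^(-1) ≡ 41 (mod 104).
Check: 33 × 41 = 1353 ≡ 1 (mod 104)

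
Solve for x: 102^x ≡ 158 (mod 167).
5

Baby-step giant-step with step n = ⌈√167⌉ = 13.
Baby steps 102^j mod 167 (j:value) for j=0..12: 0:1, 1:102, 2:50, 3:90, 4:162, 5:158, 6:84, 7:51, 8:25, 9:45, 10:81, 11:79, 12:42.
h = 158 is already in the table at j=5, so x = 5.
Check: 102^5 ≡ 158 (mod 167).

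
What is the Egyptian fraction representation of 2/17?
1/9 + 1/153

Greedy algorithm:
2/17: ceiling(17/2) = 9, use 1/9
1/153: ceiling(153/1) = 153, use 1/153
Result: 2/17 = 1/9 + 1/153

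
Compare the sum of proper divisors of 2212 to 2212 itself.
abundant

Proper divisors of 2212: sum = 1 + 2 + 4 + 7 + 14 + 28 + 79 + 158 + 316 + 553 + 1106 = 2268
Since 2268 > 2212, 2212 is abundant.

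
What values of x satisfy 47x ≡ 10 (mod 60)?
x ≡ 50 (mod 60)

gcd(47, 60) = 1, which divides 10, so solutions exist.
Find 47^(-1) mod 60 by the extended Euclidean algorithm:
60 = 1 × 47 + 13  ⟹  13 = (1)·60 + (-1)·47
47 = 3 × 13 + 8  ⟹  8 = (-3)·60 + (4)·47
13 = 1 × 8 + 5  ⟹  5 = (4)·60 + (-5)·47
8 = 1 × 5 + 3  ⟹  3 = (-7)·60 + (9)·47
5 = 1 × 3 + 2  ⟹  2 = (11)·60 + (-14)·47
3 = 1 × 2 + 1  ⟹  1 = (-18)·60 + (23)·47
So (23)·47 ≡ 1 (mod 60), i.e. 47^(-1) ≡ 23 (mod 60).
x ≡ 23 × 10 = 230 ≡ 50 (mod 60).
Check: 47 × 50 = 2350 ≡ 10 (mod 60).
Unique solution: x ≡ 50 (mod 60)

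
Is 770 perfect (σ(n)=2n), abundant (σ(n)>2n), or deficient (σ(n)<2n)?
abundant

Proper divisors of 770: sum = 1 + 2 + 5 + 7 + 10 + 11 + 14 + 22 + 35 + 55 + 70 + 77 + 110 + 154 + 385 = 958
Since 958 > 770, 770 is abundant.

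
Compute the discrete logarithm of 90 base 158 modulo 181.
163

Baby-step giant-step with step n = ⌈√181⌉ = 14.
Baby steps 158^j mod 181 (j:value) for j=0..13: 0:1, 1:158, 2:167, 3:141, 4:15, 5:17, 6:152, 7:124, 8:44, 9:74, 10:108, 11:50, 12:117, 13:24.
Giant-step multiplier: 158^(-14) ≡ 158^(180-14) = 158^166 ≡ 20 (mod 181).
Giant steps γ_i = 90·20^i mod 181: γ_0=90, γ_1=171, γ_2=162, γ_3=163, γ_4=2, γ_5=40, γ_6=76, γ_7=72, γ_8=173, γ_9=21, γ_10=58, γ_11=74 (in table at j=9).
x = i·n + j = 11·14 + 9 = 163.
Check: 158^163 ≡ 90 (mod 181).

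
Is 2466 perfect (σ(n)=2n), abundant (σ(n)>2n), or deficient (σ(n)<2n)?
abundant

Proper divisors of 2466: sum = 1 + 2 + 3 + 6 + 9 + 18 + 137 + 274 + 411 + 822 + 1233 = 2916
Since 2916 > 2466, 2466 is abundant.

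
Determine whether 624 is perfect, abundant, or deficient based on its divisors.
abundant

Proper divisors of 624: sum = 1 + 2 + 3 + 4 + 6 + 8 + 12 + 13 + ... + 104 + 156 + 208 + 312 (19 divisors) = 1112
Since 1112 > 624, 624 is abundant.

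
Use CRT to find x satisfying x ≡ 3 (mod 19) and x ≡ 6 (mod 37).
117

Using Chinese Remainder Theorem:
M = 19 × 37 = 703
M1 = 37, M2 = 19
y1 = 37^(-1) mod 19 = 18
y2 = 19^(-1) mod 37 = 2
x = (3×37×18 + 6×19×2) mod 703 = 117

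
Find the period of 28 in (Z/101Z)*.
100

101 is prime, so ord(28) divides φ(101) = 100.
Divisors of 100: 1, 2, 4, 5, 10, 20, 25, 50, 100.
Repeated squaring: 28^1 ≡ 28, 28^2 ≡ 77, 28^4 ≡ 71, 28^8 ≡ 92, 28^16 ≡ 81, 28^32 ≡ 97, 28^64 ≡ 16 (mod 101).
Test 28^d mod 101 for each divisor d in increasing order:
28^1 ≡ 28
28^2 ≡ 77
28^4 ≡ 71
28^5 = 28^4·28^1 ≡ 69
28^10 = 28^8·28^2 ≡ 14
28^20 = 28^16·28^4 ≡ 95
28^25 = 28^16·28^8·28^1 ≡ 91
28^50 = 28^32·28^16·28^2 ≡ 100
28^100 = 28^64·28^32·28^4 ≡ 1  ← first divisor giving 1
The order is 100.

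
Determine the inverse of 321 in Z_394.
367

gcd(321, 394) = 1, so the inverse exists.
Extended Euclidean algorithm on (394, 321):
394 = 1 × 321 + 73  ⟹  73 = (1)·394 + (-1)·321
321 = 4 × 73 + 29  ⟹  29 = (-4)·394 + (5)·321
73 = 2 × 29 + 15  ⟹  15 = (9)·394 + (-11)·321
29 = 1 × 15 + 14  ⟹  14 = (-13)·394 + (16)·321
15 = 1 × 14 + 1  ⟹  1 = (22)·394 + (-27)·321
So (-27)·321 ≡ 1 (mod 394), i.e. 321^(-1) ≡ -27 ≡ 367 (mod 394).
Check: 321 × 367 = 117807 ≡ 1 (mod 394)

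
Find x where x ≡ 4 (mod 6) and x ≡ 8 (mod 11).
52

Using Chinese Remainder Theorem:
M = 6 × 11 = 66
M1 = 11, M2 = 6
y1 = 11^(-1) mod 6 = 5
y2 = 6^(-1) mod 11 = 2
x = (4×11×5 + 8×6×2) mod 66 = 52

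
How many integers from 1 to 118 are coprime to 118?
58

118 = 2 × 59
φ(n) = n × ∏(1 - 1/p) for each prime p dividing n
φ(118) = 118 × (1 - 1/2) × (1 - 1/59) = 58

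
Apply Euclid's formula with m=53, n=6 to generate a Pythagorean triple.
(2773, 636, 2845)

Euclid's formula: a = m² - n², b = 2mn, c = m² + n²
m = 53, n = 6
a = 53² - 6² = 2809 - 36 = 2773
b = 2 × 53 × 6 = 636
c = 53² + 6² = 2809 + 36 = 2845
Verification: 2773² + 636² = 7689529 + 404496 = 8094025 = 2845² ✓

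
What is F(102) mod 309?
104

Matrix identity: Q^n = [[F_(n+1), F_n], [F_n, F_(n-1)]] with Q = [[1,1],[1,0]].
n = 102 = 1100110₂. Square-and-multiply, entries mod 309:
Q^1 = [[1,1],[1,0]]
Q^3 = (Q^1)²·Q = [[3,2],[2,1]]
Q^6 = (Q^3)² = [[13,8],[8,5]]
Q^12 = (Q^6)² = [[233,144],[144,89]]
Q^25 = (Q^12)²·Q = [[265,247],[247,18]]
Q^51 = (Q^25)²·Q = [[285,218],[218,67]]
Q^102 = (Q^51)² = [[205,104],[104,101]]
F_102 mod 309 = Q^102[0][1] = 104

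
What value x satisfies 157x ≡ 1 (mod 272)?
149

gcd(157, 272) = 1, so the inverse exists.
Extended Euclidean algorithm on (272, 157):
272 = 1 × 157 + 115  ⟹  115 = (1)·272 + (-1)·157
157 = 1 × 115 + 42  ⟹  42 = (-1)·272 + (2)·157
115 = 2 × 42 + 31  ⟹  31 = (3)·272 + (-5)·157
42 = 1 × 31 + 11  ⟹  11 = (-4)·272 + (7)·157
31 = 2 × 11 + 9  ⟹  9 = (11)·272 + (-19)·157
11 = 1 × 9 + 2  ⟹  2 = (-15)·272 + (26)·157
9 = 4 × 2 + 1  ⟹  1 = (71)·272 + (-123)·157
So (-123)·157 ≡ 1 (mod 272), i.e. 157^(-1) ≡ -123 ≡ 149 (mod 272).
Check: 157 × 149 = 23393 ≡ 1 (mod 272)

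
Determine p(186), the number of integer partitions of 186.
1171432692373

p(n) counts ways to write n as a sum of positive integers (order ignored).
Euler's pentagonal recurrence: p(k) = p(k-1) + p(k-2) - p(k-5) - p(k-7) + p(k-12) + p(k-15) - ... (offsets j(3j∓1)/2, signs ++--, p(0)=1, p(<0)=0).
DP table for k = 0..185: p(0)=1, p(1)=1, p(2)=2, p(3)=3, p(4)=5, p(5)=7, p(6)=11, p(7)=15, p(8)=22, p(9)=30, p(10)=42, p(11)=56, p(12)=77, p(13)=101, p(14)=135, p(15)=176, p(16)=231, p(17)=297, p(18)=385, p(19)=490, p(20)=627, p(21)=792, p(22)=1002, p(23)=1255, p(24)=1575, p(25)=1958, p(26)=2436, p(27)=3010, p(28)=3718, p(29)=4565, p(30)=5604, p(31)=6842, p(32)=8349, p(33)=10143, p(34)=12310, p(35)=14883, p(36)=17977, p(37)=21637, p(38)=26015, p(39)=31185, p(40)=37338, p(41)=44583, p(42)=53174, p(43)=63261, p(44)=75175, p(45)=89134, p(46)=105558, p(47)=124754, p(48)=147273, p(49)=173525, p(50)=204226, p(51)=239943, p(52)=281589, p(53)=329931, p(54)=386155, p(55)=451276, p(56)=526823, p(57)=614154, p(58)=715220, p(59)=831820, p(60)=966467, p(61)=1121505, p(62)=1300156, p(63)=1505499, p(64)=1741630, p(65)=2012558, p(66)=2323520, p(67)=2679689, p(68)=3087735, p(69)=3554345, p(70)=4087968, p(71)=4697205, p(72)=5392783, p(73)=6185689, p(74)=7089500, p(75)=8118264, p(76)=9289091, p(77)=10619863, p(78)=12132164, p(79)=13848650, p(80)=15796476, p(81)=18004327, p(82)=20506255, p(83)=23338469, p(84)=26543660, p(85)=30167357, p(86)=34262962, p(87)=38887673, p(88)=44108109, p(89)=49995925, p(90)=56634173, p(91)=64112359, p(92)=72533807, p(93)=82010177, p(94)=92669720, p(95)=104651419, p(96)=118114304, p(97)=133230930, p(98)=150198136, p(99)=169229875, p(100)=190569292, p(101)=214481126, p(102)=241265379, p(103)=271248950, p(104)=304801365, p(105)=342325709, p(106)=384276336, p(107)=431149389, p(108)=483502844, p(109)=541946240, p(110)=607163746, p(111)=679903203, p(112)=761002156, p(113)=851376628, p(114)=952050665, p(115)=1064144451, p(116)=1188908248, p(117)=1327710076, p(118)=1482074143, p(119)=1653668665, p(120)=1844349560, p(121)=2056148051, p(122)=2291320912, p(123)=2552338241, p(124)=2841940500, p(125)=3163127352, p(126)=3519222692, p(127)=3913864295, p(128)=4351078600, p(129)=4835271870, p(130)=5371315400, p(131)=5964539504, p(132)=6620830889, p(133)=7346629512, p(134)=8149040695, p(135)=9035836076, p(136)=10015581680, p(137)=11097645016, p(138)=12292341831, p(139)=13610949895, p(140)=15065878135, p(141)=16670689208, p(142)=18440293320, p(143)=20390982757, p(144)=22540654445, p(145)=24908858009, p(146)=27517052599, p(147)=30388671978, p(148)=33549419497, p(149)=37027355200, p(150)=40853235313, p(151)=45060624582, p(152)=49686288421, p(153)=54770336324, p(154)=60356673280, p(155)=66493182097, p(156)=73232243759, p(157)=80630964769, p(158)=88751778802, p(159)=97662728555, p(160)=107438159466, p(161)=118159068427, p(162)=129913904637, p(163)=142798995930, p(164)=156919475295, p(165)=172389800255, p(166)=189334822579, p(167)=207890420102, p(168)=228204732751, p(169)=250438925115, p(170)=274768617130, p(171)=301384802048, p(172)=330495499613, p(173)=362326859895, p(174)=397125074750, p(175)=435157697830, p(176)=476715857290, p(177)=522115831195, p(178)=571701605655, p(179)=625846753120, p(180)=684957390936, p(181)=749474411781, p(182)=819876908323, p(183)=896684817527, p(184)=980462880430, p(185)=1071823774337.
Final step: p(186) = p(185) + p(184) - p(181) - p(179) + p(174) + p(171) - p(164) - p(160) + p(151) + p(146) - p(135) - p(129) + p(116) + p(109) - p(94) - p(86) + p(69) + p(60) - p(41) - p(31) + p(10)
= 1071823774337 + 980462880430 - 749474411781 - 625846753120 + 397125074750 + 301384802048 - 156919475295 - 107438159466 + 45060624582 + 27517052599 - 9035836076 - 4835271870 + 1188908248 + 541946240 - 92669720 - 34262962 + 3554345 + 966467 - 44583 - 6842 + 42
= 1171432692373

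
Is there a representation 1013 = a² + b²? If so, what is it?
22² + 23² (a=22, b=23)

Factorization: 1013 = 1013
By Fermat: n is sum of two squares iff every prime p ≡ 3 (mod 4) appears to even power.
All primes ≡ 3 (mod 4) appear to even power.
Search a = 0, 1, 2, … for 1013 - a² a perfect square: first hit at a = 22: 1013 - 484 = 529 = 23².
1013 = 22² + 23² = 484 + 529 ✓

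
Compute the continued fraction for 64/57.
[1; 8, 7]

Euclidean algorithm steps:
64 = 1 × 57 + 7
57 = 8 × 7 + 1
7 = 7 × 1 + 0
Continued fraction: [1; 8, 7]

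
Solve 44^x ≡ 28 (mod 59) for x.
48

Baby-step giant-step with step n = ⌈√59⌉ = 8.
Baby steps 44^j mod 59 (j:value) for j=0..7: 0:1, 1:44, 2:48, 3:47, 4:3, 5:14, 6:26, 7:23.
Giant-step multiplier: 44^(-8) ≡ 44^(58-8) = 44^50 ≡ 46 (mod 59).
Giant steps γ_i = 28·46^i mod 59: γ_0=28, γ_1=49, γ_2=12, γ_3=21, γ_4=22, γ_5=9, γ_6=1 (in table at j=0).
x = i·n + j = 6·8 + 0 = 48.
Check: 44^48 ≡ 28 (mod 59).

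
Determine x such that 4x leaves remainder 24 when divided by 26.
x ≡ 6 (mod 13)

gcd(4, 26) = 2, which divides 24, so solutions exist.
Divide through by 2: 2x ≡ 12 (mod 13).
Find 2^(-1) mod 13 by the extended Euclidean algorithm:
13 = 6 × 2 + 1  ⟹  1 = (1)·13 + (-6)·2
So (-6)·2 ≡ 1 (mod 13), i.e. 2^(-1) ≡ -6 ≡ 7 (mod 13).
x ≡ 7 × 12 = 84 ≡ 6 (mod 13).
Check: 4 × 6 = 24 ≡ 24 (mod 26).
x ≡ 6 (mod 13), giving 2 solutions mod 26.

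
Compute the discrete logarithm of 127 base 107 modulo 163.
105

Baby-step giant-step with step n = ⌈√163⌉ = 13.
Baby steps 107^j mod 163 (j:value) for j=0..12: 0:1, 1:107, 2:39, 3:98, 4:54, 5:73, 6:150, 7:76, 8:145, 9:30, 10:113, 11:29, 12:6.
Giant-step multiplier: 107^(-13) ≡ 107^(162-13) = 107^149 ≡ 114 (mod 163).
Giant steps γ_i = 127·114^i mod 163: γ_0=127, γ_1=134, γ_2=117, γ_3=135, γ_4=68, γ_5=91, γ_6=105, γ_7=71, γ_8=107 (in table at j=1).
x = i·n + j = 8·13 + 1 = 105.
Check: 107^105 ≡ 127 (mod 163).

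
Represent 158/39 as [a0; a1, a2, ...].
[4; 19, 2]

Euclidean algorithm steps:
158 = 4 × 39 + 2
39 = 19 × 2 + 1
2 = 2 × 1 + 0
Continued fraction: [4; 19, 2]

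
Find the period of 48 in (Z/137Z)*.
136

137 is prime, so ord(48) divides φ(137) = 136.
Divisors of 136: 1, 2, 4, 8, 17, 34, 68, 136.
Repeated squaring: 48^1 ≡ 48, 48^2 ≡ 112, 48^4 ≡ 77, 48^8 ≡ 38, 48^16 ≡ 74, 48^32 ≡ 133, 48^64 ≡ 16, 48^128 ≡ 119 (mod 137).
Test 48^d mod 137 for each divisor d in increasing order:
48^1 ≡ 48
48^2 ≡ 112
48^4 ≡ 77
48^8 ≡ 38
48^17 = 48^16·48^1 ≡ 127
48^34 = 48^32·48^2 ≡ 100
48^68 = 48^64·48^4 ≡ 136
48^136 = 48^128·48^8 ≡ 1  ← first divisor giving 1
The order is 136.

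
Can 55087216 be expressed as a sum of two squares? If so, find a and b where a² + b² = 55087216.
Not possible

Factorization: 55087216 = 2^4 × 151^3
By Fermat: n is sum of two squares iff every prime p ≡ 3 (mod 4) appears to even power.
Prime(s) ≡ 3 (mod 4) with odd exponent: [(151, 3)]
Therefore 55087216 cannot be expressed as a² + b².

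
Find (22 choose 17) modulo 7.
0

Using Lucas' theorem:
Write n=22 and k=17 in base 7:
n in base 7: [3, 1]
k in base 7: [2, 3]
C(22,17) mod 7 = ∏ C(n_i, k_i) mod 7
Digit binomials (mod 7): C(3,2) = 3; C(1,3) = 0 (k_i > n_i)
Product: 3 × 0 = 0 ≡ 0 (mod 7)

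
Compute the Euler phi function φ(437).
396

437 = 19 × 23
φ(n) = n × ∏(1 - 1/p) for each prime p dividing n
φ(437) = 437 × (1 - 1/19) × (1 - 1/23) = 396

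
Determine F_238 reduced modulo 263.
150

Matrix identity: Q^n = [[F_(n+1), F_n], [F_n, F_(n-1)]] with Q = [[1,1],[1,0]].
n = 238 = 11101110₂. Square-and-multiply, entries mod 263:
Q^1 = [[1,1],[1,0]]
Q^3 = (Q^1)²·Q = [[3,2],[2,1]]
Q^7 = (Q^3)²·Q = [[21,13],[13,8]]
Q^14 = (Q^7)² = [[84,114],[114,233]]
Q^29 = (Q^14)²·Q = [[171,64],[64,107]]
Q^59 = (Q^29)²·Q = [[107,199],[199,171]]
Q^119 = (Q^59)²·Q = [[120,28],[28,92]]
Q^238 = (Q^119)² = [[193,150],[150,43]]
F_238 mod 263 = Q^238[0][1] = 150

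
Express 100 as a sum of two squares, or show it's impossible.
0² + 10² (a=0, b=10)

Factorization: 100 = 2^2 × 5^2
By Fermat: n is sum of two squares iff every prime p ≡ 3 (mod 4) appears to even power.
All primes ≡ 3 (mod 4) appear to even power.
Search a = 0, 1, 2, … for 100 - a² a perfect square: first hit at a = 0: 100 - 0 = 100 = 10².
100 = 0² + 10² = 0 + 100 ✓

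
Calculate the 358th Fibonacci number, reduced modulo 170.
169

Matrix identity: Q^n = [[F_(n+1), F_n], [F_n, F_(n-1)]] with Q = [[1,1],[1,0]].
n = 358 = 101100110₂. Square-and-multiply, entries mod 170:
Q^1 = [[1,1],[1,0]]
Q^2 = (Q^1)² = [[2,1],[1,1]]
Q^5 = (Q^2)²·Q = [[8,5],[5,3]]
Q^11 = (Q^5)²·Q = [[144,89],[89,55]]
Q^22 = (Q^11)² = [[97,31],[31,66]]
Q^44 = (Q^22)² = [[0,123],[123,47]]
Q^89 = (Q^44)²·Q = [[0,169],[169,1]]
Q^179 = (Q^89)²·Q = [[0,1],[1,169]]
Q^358 = (Q^179)² = [[1,169],[169,2]]
F_358 mod 170 = Q^358[0][1] = 169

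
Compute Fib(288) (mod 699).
465

Matrix identity: Q^n = [[F_(n+1), F_n], [F_n, F_(n-1)]] with Q = [[1,1],[1,0]].
n = 288 = 100100000₂. Square-and-multiply, entries mod 699:
Q^1 = [[1,1],[1,0]]
Q^2 = (Q^1)² = [[2,1],[1,1]]
Q^4 = (Q^2)² = [[5,3],[3,2]]
Q^9 = (Q^4)²·Q = [[55,34],[34,21]]
Q^18 = (Q^9)² = [[686,487],[487,199]]
Q^36 = (Q^18)² = [[377,411],[411,665]]
Q^72 = (Q^36)² = [[694,474],[474,220]]
Q^144 = (Q^72)² = [[322,555],[555,466]]
Q^288 = (Q^144)² = [[697,465],[465,232]]
F_288 mod 699 = Q^288[0][1] = 465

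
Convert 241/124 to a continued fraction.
[1; 1, 16, 1, 2, 2]

Euclidean algorithm steps:
241 = 1 × 124 + 117
124 = 1 × 117 + 7
117 = 16 × 7 + 5
7 = 1 × 5 + 2
5 = 2 × 2 + 1
2 = 2 × 1 + 0
Continued fraction: [1; 1, 16, 1, 2, 2]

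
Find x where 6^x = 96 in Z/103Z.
83

Baby-step giant-step with step n = ⌈√103⌉ = 11.
Baby steps 6^j mod 103 (j:value) for j=0..10: 0:1, 1:6, 2:36, 3:10, 4:60, 5:51, 6:100, 7:85, 8:98, 9:73, 10:26.
Giant-step multiplier: 6^(-11) ≡ 6^(102-11) = 6^91 ≡ 35 (mod 103).
Giant steps γ_i = 96·35^i mod 103: γ_0=96, γ_1=64, γ_2=77, γ_3=17, γ_4=80, γ_5=19, γ_6=47, γ_7=100 (in table at j=6).
x = i·n + j = 7·11 + 6 = 83.
Check: 6^83 ≡ 96 (mod 103).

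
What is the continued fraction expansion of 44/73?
[0; 1, 1, 1, 1, 14]

Euclidean algorithm steps:
44 = 0 × 73 + 44
73 = 1 × 44 + 29
44 = 1 × 29 + 15
29 = 1 × 15 + 14
15 = 1 × 14 + 1
14 = 14 × 1 + 0
Continued fraction: [0; 1, 1, 1, 1, 14]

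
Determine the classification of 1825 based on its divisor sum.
deficient

Proper divisors of 1825: sum = 1 + 5 + 25 + 73 + 365 = 469
Since 469 < 1825, 1825 is deficient.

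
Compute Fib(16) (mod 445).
97

Matrix identity: Q^n = [[F_(n+1), F_n], [F_n, F_(n-1)]] with Q = [[1,1],[1,0]].
n = 16 = 10000₂. Square-and-multiply, entries mod 445:
Q^1 = [[1,1],[1,0]]
Q^2 = (Q^1)² = [[2,1],[1,1]]
Q^4 = (Q^2)² = [[5,3],[3,2]]
Q^8 = (Q^4)² = [[34,21],[21,13]]
Q^16 = (Q^8)² = [[262,97],[97,165]]
F_16 mod 445 = Q^16[0][1] = 97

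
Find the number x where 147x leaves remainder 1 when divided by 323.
167

gcd(147, 323) = 1, so the inverse exists.
Extended Euclidean algorithm on (323, 147):
323 = 2 × 147 + 29  ⟹  29 = (1)·323 + (-2)·147
147 = 5 × 29 + 2  ⟹  2 = (-5)·323 + (11)·147
29 = 14 × 2 + 1  ⟹  1 = (71)·323 + (-156)·147
So (-156)·147 ≡ 1 (mod 323), i.e. 147^(-1) ≡ -156 ≡ 167 (mod 323).
Check: 147 × 167 = 24549 ≡ 1 (mod 323)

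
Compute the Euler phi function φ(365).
288

365 = 5 × 73
φ(n) = n × ∏(1 - 1/p) for each prime p dividing n
φ(365) = 365 × (1 - 1/5) × (1 - 1/73) = 288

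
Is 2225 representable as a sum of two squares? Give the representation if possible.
4² + 47² (a=4, b=47)

Factorization: 2225 = 5^2 × 89
By Fermat: n is sum of two squares iff every prime p ≡ 3 (mod 4) appears to even power.
All primes ≡ 3 (mod 4) appear to even power.
Search a = 0, 1, 2, … for 2225 - a² a perfect square: first hit at a = 4: 2225 - 16 = 2209 = 47².
2225 = 4² + 47² = 16 + 2209 ✓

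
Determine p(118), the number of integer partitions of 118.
1482074143

p(n) counts ways to write n as a sum of positive integers (order ignored).
Euler's pentagonal recurrence: p(k) = p(k-1) + p(k-2) - p(k-5) - p(k-7) + p(k-12) + p(k-15) - ... (offsets j(3j∓1)/2, signs ++--, p(0)=1, p(<0)=0).
DP table for k = 0..117: p(0)=1, p(1)=1, p(2)=2, p(3)=3, p(4)=5, p(5)=7, p(6)=11, p(7)=15, p(8)=22, p(9)=30, p(10)=42, p(11)=56, p(12)=77, p(13)=101, p(14)=135, p(15)=176, p(16)=231, p(17)=297, p(18)=385, p(19)=490, p(20)=627, p(21)=792, p(22)=1002, p(23)=1255, p(24)=1575, p(25)=1958, p(26)=2436, p(27)=3010, p(28)=3718, p(29)=4565, p(30)=5604, p(31)=6842, p(32)=8349, p(33)=10143, p(34)=12310, p(35)=14883, p(36)=17977, p(37)=21637, p(38)=26015, p(39)=31185, p(40)=37338, p(41)=44583, p(42)=53174, p(43)=63261, p(44)=75175, p(45)=89134, p(46)=105558, p(47)=124754, p(48)=147273, p(49)=173525, p(50)=204226, p(51)=239943, p(52)=281589, p(53)=329931, p(54)=386155, p(55)=451276, p(56)=526823, p(57)=614154, p(58)=715220, p(59)=831820, p(60)=966467, p(61)=1121505, p(62)=1300156, p(63)=1505499, p(64)=1741630, p(65)=2012558, p(66)=2323520, p(67)=2679689, p(68)=3087735, p(69)=3554345, p(70)=4087968, p(71)=4697205, p(72)=5392783, p(73)=6185689, p(74)=7089500, p(75)=8118264, p(76)=9289091, p(77)=10619863, p(78)=12132164, p(79)=13848650, p(80)=15796476, p(81)=18004327, p(82)=20506255, p(83)=23338469, p(84)=26543660, p(85)=30167357, p(86)=34262962, p(87)=38887673, p(88)=44108109, p(89)=49995925, p(90)=56634173, p(91)=64112359, p(92)=72533807, p(93)=82010177, p(94)=92669720, p(95)=104651419, p(96)=118114304, p(97)=133230930, p(98)=150198136, p(99)=169229875, p(100)=190569292, p(101)=214481126, p(102)=241265379, p(103)=271248950, p(104)=304801365, p(105)=342325709, p(106)=384276336, p(107)=431149389, p(108)=483502844, p(109)=541946240, p(110)=607163746, p(111)=679903203, p(112)=761002156, p(113)=851376628, p(114)=952050665, p(115)=1064144451, p(116)=1188908248, p(117)=1327710076.
Final step: p(118) = p(117) + p(116) - p(113) - p(111) + p(106) + p(103) - p(96) - p(92) + p(83) + p(78) - p(67) - p(61) + p(48) + p(41) - p(26) - p(18) + p(1)
= 1327710076 + 1188908248 - 851376628 - 679903203 + 384276336 + 271248950 - 118114304 - 72533807 + 23338469 + 12132164 - 2679689 - 1121505 + 147273 + 44583 - 2436 - 385 + 1
= 1482074143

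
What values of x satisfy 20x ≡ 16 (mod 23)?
x ≡ 10 (mod 23)

gcd(20, 23) = 1, which divides 16, so solutions exist.
Find 20^(-1) mod 23 by the extended Euclidean algorithm:
23 = 1 × 20 + 3  ⟹  3 = (1)·23 + (-1)·20
20 = 6 × 3 + 2  ⟹  2 = (-6)·23 + (7)·20
3 = 1 × 2 + 1  ⟹  1 = (7)·23 + (-8)·20
So (-8)·20 ≡ 1 (mod 23), i.e. 20^(-1) ≡ -8 ≡ 15 (mod 23).
x ≡ 15 × 16 = 240 ≡ 10 (mod 23).
Check: 20 × 10 = 200 ≡ 16 (mod 23).
Unique solution: x ≡ 10 (mod 23)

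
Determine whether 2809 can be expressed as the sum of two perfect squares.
0² + 53² (a=0, b=53)

Factorization: 2809 = 53^2
By Fermat: n is sum of two squares iff every prime p ≡ 3 (mod 4) appears to even power.
All primes ≡ 3 (mod 4) appear to even power.
Search a = 0, 1, 2, … for 2809 - a² a perfect square: first hit at a = 0: 2809 - 0 = 2809 = 53².
2809 = 0² + 53² = 0 + 2809 ✓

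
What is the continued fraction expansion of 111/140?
[0; 1, 3, 1, 4, 1, 4]

Euclidean algorithm steps:
111 = 0 × 140 + 111
140 = 1 × 111 + 29
111 = 3 × 29 + 24
29 = 1 × 24 + 5
24 = 4 × 5 + 4
5 = 1 × 4 + 1
4 = 4 × 1 + 0
Continued fraction: [0; 1, 3, 1, 4, 1, 4]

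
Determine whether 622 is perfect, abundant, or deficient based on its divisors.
deficient

Proper divisors of 622: sum = 1 + 2 + 311 = 314
Since 314 < 622, 622 is deficient.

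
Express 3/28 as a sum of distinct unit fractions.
1/10 + 1/140

Greedy algorithm:
3/28: ceiling(28/3) = 10, use 1/10
1/140: ceiling(140/1) = 140, use 1/140
Result: 3/28 = 1/10 + 1/140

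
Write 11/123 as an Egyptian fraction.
1/12 + 1/164

Greedy algorithm:
11/123: ceiling(123/11) = 12, use 1/12
1/164: ceiling(164/1) = 164, use 1/164
Result: 11/123 = 1/12 + 1/164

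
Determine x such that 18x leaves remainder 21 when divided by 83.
x ≡ 15 (mod 83)

gcd(18, 83) = 1, which divides 21, so solutions exist.
Find 18^(-1) mod 83 by the extended Euclidean algorithm:
83 = 4 × 18 + 11  ⟹  11 = (1)·83 + (-4)·18
18 = 1 × 11 + 7  ⟹  7 = (-1)·83 + (5)·18
11 = 1 × 7 + 4  ⟹  4 = (2)·83 + (-9)·18
7 = 1 × 4 + 3  ⟹  3 = (-3)·83 + (14)·18
4 = 1 × 3 + 1  ⟹  1 = (5)·83 + (-23)·18
So (-23)·18 ≡ 1 (mod 83), i.e. 18^(-1) ≡ -23 ≡ 60 (mod 83).
x ≡ 60 × 21 = 1260 ≡ 15 (mod 83).
Check: 18 × 15 = 270 ≡ 21 (mod 83).
Unique solution: x ≡ 15 (mod 83)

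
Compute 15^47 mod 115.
40

Repeated squaring. Binary of 47 = 101111.
15^1 ≡ 15 (mod 115); 15^2 ≡ 110 (mod 115); 15^4 ≡ 25 (mod 115); 15^8 ≡ 50 (mod 115); 15^16 ≡ 85 (mod 115); 15^32 ≡ 95 (mod 115)
15^47 = 15^1 × 15^2 × 15^4 × 15^8 × 15^32 ≡ 40 (mod 115)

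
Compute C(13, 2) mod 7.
1

Using Lucas' theorem:
Write n=13 and k=2 in base 7:
n in base 7: [1, 6]
k in base 7: [0, 2]
C(13,2) mod 7 = ∏ C(n_i, k_i) mod 7
Digit binomials (mod 7): C(1,0) = 1; C(6,2) = 15 ≡ 1
Product: 1 × 1 = 1 ≡ 1 (mod 7)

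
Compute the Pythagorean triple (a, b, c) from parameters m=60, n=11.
(3479, 1320, 3721)

Euclid's formula: a = m² - n², b = 2mn, c = m² + n²
m = 60, n = 11
a = 60² - 11² = 3600 - 121 = 3479
b = 2 × 60 × 11 = 1320
c = 60² + 11² = 3600 + 121 = 3721
Verification: 3479² + 1320² = 12103441 + 1742400 = 13845841 = 3721² ✓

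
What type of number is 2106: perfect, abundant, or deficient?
abundant

Proper divisors of 2106: sum = 1 + 2 + 3 + 6 + 9 + 13 + 18 + 26 + ... + 234 + 351 + 702 + 1053 (19 divisors) = 2976
Since 2976 > 2106, 2106 is abundant.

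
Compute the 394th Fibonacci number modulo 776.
583

Matrix identity: Q^n = [[F_(n+1), F_n], [F_n, F_(n-1)]] with Q = [[1,1],[1,0]].
n = 394 = 110001010₂. Square-and-multiply, entries mod 776:
Q^1 = [[1,1],[1,0]]
Q^3 = (Q^1)²·Q = [[3,2],[2,1]]
Q^6 = (Q^3)² = [[13,8],[8,5]]
Q^12 = (Q^6)² = [[233,144],[144,89]]
Q^24 = (Q^12)² = [[529,584],[584,721]]
Q^49 = (Q^24)²·Q = [[657,97],[97,560]]
Q^98 = (Q^49)² = [[290,97],[97,193]]
Q^197 = (Q^98)²·Q = [[680,389],[389,291]]
Q^394 = (Q^197)² = [[681,583],[583,98]]
F_394 mod 776 = Q^394[0][1] = 583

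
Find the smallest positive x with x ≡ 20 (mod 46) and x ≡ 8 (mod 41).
664

Using Chinese Remainder Theorem:
M = 46 × 41 = 1886
M1 = 41, M2 = 46
y1 = 41^(-1) mod 46 = 9
y2 = 46^(-1) mod 41 = 33
x = (20×41×9 + 8×46×33) mod 1886 = 664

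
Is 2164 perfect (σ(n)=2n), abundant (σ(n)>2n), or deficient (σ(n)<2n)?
deficient

Proper divisors of 2164: sum = 1 + 2 + 4 + 541 + 1082 = 1630
Since 1630 < 2164, 2164 is deficient.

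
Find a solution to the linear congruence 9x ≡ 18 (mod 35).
x ≡ 2 (mod 35)

gcd(9, 35) = 1, which divides 18, so solutions exist.
Find 9^(-1) mod 35 by the extended Euclidean algorithm:
35 = 3 × 9 + 8  ⟹  8 = (1)·35 + (-3)·9
9 = 1 × 8 + 1  ⟹  1 = (-1)·35 + (4)·9
So (4)·9 ≡ 1 (mod 35), i.e. 9^(-1) ≡ 4 (mod 35).
x ≡ 4 × 18 = 72 ≡ 2 (mod 35).
Check: 9 × 2 = 18 ≡ 18 (mod 35).
Unique solution: x ≡ 2 (mod 35)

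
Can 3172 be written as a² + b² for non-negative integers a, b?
6² + 56² (a=6, b=56)

Factorization: 3172 = 2^2 × 13 × 61
By Fermat: n is sum of two squares iff every prime p ≡ 3 (mod 4) appears to even power.
All primes ≡ 3 (mod 4) appear to even power.
Search a = 0, 1, 2, … for 3172 - a² a perfect square: first hit at a = 6: 3172 - 36 = 3136 = 56².
3172 = 6² + 56² = 36 + 3136 ✓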